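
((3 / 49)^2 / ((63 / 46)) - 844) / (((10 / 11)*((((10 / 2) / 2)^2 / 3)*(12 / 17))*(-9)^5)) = 147367033 / 13783840875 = 0.01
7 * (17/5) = 119/5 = 23.80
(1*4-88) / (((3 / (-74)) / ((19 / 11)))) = 39368 / 11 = 3578.91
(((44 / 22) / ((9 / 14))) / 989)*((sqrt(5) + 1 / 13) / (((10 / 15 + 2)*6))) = 7 / 462852 + 7*sqrt(5) / 35604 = 0.00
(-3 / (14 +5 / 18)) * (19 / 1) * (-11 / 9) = 1254 / 257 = 4.88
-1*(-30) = 30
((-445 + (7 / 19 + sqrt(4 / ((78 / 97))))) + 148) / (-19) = 5636 / 361 - sqrt(7566) / 741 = 15.49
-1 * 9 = -9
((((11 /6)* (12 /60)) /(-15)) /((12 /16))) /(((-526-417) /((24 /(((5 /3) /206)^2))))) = 7468736 /589375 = 12.67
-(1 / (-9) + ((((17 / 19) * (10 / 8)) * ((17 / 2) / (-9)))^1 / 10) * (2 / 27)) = 4393 / 36936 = 0.12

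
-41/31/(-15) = 41/465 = 0.09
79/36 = 2.19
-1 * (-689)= 689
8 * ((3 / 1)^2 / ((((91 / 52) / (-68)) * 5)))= -19584 / 35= -559.54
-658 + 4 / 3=-1970 / 3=-656.67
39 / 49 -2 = -59 / 49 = -1.20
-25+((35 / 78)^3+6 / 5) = -56257313 / 2372760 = -23.71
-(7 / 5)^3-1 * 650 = -81593 / 125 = -652.74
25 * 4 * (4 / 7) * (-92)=-36800 / 7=-5257.14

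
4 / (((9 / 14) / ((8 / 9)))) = 448 / 81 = 5.53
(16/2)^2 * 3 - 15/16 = 3057/16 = 191.06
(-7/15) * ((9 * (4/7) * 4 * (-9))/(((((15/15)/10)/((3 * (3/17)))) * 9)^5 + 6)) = 8640000/2019857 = 4.28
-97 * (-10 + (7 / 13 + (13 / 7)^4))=-7369090 / 31213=-236.09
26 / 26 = 1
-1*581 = -581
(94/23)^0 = 1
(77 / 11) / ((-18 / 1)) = -7 / 18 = -0.39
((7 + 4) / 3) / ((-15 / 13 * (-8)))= 143 / 360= 0.40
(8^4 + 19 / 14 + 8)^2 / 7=3303375625 / 1372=2407708.18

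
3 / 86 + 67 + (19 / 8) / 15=346717 / 5160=67.19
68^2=4624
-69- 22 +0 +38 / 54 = -2438 / 27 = -90.30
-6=-6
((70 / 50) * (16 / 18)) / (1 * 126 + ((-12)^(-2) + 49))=896 / 126005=0.01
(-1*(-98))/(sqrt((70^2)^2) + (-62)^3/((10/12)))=-0.00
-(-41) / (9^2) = 41 / 81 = 0.51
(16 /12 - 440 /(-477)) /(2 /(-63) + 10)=1883 /8321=0.23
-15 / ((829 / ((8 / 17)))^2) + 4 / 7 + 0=794443876 / 1390288543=0.57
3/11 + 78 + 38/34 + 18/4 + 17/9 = 288733/3366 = 85.78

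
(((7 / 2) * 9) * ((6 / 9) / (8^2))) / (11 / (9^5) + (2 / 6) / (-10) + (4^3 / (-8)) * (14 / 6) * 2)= -6200145 / 706065056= -0.01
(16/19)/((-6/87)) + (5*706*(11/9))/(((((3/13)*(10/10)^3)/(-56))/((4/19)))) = -113079224/513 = -220427.34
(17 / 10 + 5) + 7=137 / 10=13.70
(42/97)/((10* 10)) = 21/4850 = 0.00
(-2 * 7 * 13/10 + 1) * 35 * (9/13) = -5418/13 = -416.77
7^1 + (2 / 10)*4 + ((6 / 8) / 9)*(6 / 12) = 941 / 120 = 7.84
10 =10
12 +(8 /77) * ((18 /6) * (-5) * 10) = -276 /77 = -3.58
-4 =-4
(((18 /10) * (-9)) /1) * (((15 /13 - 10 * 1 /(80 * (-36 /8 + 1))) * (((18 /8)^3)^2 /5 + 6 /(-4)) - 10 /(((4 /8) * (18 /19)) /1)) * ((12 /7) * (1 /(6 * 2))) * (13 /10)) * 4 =-4814216433 /50176000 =-95.95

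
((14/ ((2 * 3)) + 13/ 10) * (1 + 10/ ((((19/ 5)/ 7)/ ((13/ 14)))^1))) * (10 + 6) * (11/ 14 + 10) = 22647584/ 1995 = 11352.17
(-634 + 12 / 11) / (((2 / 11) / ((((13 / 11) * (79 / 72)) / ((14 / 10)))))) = -17874935 / 5544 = -3224.19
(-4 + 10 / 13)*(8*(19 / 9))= -2128 / 39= -54.56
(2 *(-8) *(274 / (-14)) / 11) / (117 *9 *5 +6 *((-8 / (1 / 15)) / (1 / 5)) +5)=1096 / 64295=0.02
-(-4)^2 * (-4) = 64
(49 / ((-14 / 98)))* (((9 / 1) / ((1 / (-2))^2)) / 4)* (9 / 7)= -3969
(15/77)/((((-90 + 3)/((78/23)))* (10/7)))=-39/7337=-0.01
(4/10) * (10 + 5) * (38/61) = 228/61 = 3.74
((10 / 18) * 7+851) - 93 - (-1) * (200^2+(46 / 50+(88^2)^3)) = 104490928698032 / 225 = 464404127546.81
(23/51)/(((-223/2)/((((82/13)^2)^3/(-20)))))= 3496076721376/274476493785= 12.74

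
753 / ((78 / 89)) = 22339 / 26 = 859.19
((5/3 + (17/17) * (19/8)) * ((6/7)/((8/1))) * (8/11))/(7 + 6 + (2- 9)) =97/1848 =0.05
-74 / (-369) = 74 / 369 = 0.20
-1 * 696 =-696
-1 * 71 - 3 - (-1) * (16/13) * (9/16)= -953/13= -73.31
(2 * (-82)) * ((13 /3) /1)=-710.67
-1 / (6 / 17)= -17 / 6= -2.83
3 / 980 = 0.00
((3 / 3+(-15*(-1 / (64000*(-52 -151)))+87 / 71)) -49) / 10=-8629286613 / 1844864000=-4.68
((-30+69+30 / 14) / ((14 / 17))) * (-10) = -24480 / 49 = -499.59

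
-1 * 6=-6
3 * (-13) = -39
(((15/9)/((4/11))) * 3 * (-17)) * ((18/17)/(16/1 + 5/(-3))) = -1485/86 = -17.27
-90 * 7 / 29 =-630 / 29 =-21.72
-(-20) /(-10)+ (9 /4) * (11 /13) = -5 /52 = -0.10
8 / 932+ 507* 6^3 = 25516298 / 233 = 109512.01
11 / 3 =3.67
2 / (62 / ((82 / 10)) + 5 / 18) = 1476 / 5785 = 0.26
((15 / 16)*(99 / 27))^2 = 3025 / 256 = 11.82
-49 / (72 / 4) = -49 / 18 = -2.72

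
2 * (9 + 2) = 22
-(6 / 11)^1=-6 / 11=-0.55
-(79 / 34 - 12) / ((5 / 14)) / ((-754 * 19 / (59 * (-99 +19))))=1087016 / 121771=8.93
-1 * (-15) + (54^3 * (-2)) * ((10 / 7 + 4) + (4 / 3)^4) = -2704922.14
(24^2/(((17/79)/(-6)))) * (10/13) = -2730240/221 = -12354.03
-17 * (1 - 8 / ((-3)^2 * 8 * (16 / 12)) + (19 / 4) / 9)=-221 / 9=-24.56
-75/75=-1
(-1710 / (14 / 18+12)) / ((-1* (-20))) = -1539 / 230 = -6.69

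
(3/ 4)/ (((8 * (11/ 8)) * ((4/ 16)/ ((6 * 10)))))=180/ 11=16.36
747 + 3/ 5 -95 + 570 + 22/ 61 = 373003/ 305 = 1222.96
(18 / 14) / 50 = 9 / 350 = 0.03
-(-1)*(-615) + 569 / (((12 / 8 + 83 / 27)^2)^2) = -2284252080951 / 3722098081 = -613.70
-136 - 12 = -148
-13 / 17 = -0.76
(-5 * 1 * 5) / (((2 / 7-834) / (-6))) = -525 / 2918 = -0.18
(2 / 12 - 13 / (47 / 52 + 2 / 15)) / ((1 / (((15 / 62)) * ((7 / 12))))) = -2101085 / 1203792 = -1.75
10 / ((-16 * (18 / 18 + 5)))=-5 / 48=-0.10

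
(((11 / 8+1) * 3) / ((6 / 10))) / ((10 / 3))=57 / 16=3.56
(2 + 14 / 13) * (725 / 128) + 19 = 7577 / 208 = 36.43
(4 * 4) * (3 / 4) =12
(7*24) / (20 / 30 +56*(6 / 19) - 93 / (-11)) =6.27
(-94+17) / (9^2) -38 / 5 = -3463 / 405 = -8.55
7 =7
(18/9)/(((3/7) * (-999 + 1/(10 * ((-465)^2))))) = -10090500/2160087749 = -0.00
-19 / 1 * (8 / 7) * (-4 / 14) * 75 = 22800 / 49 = 465.31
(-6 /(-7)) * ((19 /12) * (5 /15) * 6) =2.71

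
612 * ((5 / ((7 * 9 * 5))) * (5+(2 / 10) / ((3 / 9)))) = 272 / 5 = 54.40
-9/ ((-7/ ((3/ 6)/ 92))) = 0.01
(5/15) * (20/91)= 20/273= 0.07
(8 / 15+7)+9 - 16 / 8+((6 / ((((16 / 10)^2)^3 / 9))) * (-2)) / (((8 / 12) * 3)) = 22245571 / 1966080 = 11.31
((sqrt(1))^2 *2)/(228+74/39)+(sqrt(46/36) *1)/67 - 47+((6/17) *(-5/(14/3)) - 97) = -77017782/533477+sqrt(46)/402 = -144.35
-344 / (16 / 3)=-129 / 2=-64.50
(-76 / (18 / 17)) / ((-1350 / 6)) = 646 / 2025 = 0.32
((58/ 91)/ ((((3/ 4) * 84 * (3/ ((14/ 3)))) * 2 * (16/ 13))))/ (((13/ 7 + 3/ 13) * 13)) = 29/ 123120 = 0.00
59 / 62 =0.95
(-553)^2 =305809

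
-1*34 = -34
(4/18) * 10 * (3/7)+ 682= 14342/21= 682.95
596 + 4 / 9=5368 / 9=596.44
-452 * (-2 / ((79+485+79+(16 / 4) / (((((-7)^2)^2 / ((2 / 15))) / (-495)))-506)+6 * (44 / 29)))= 62944616 / 10165381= 6.19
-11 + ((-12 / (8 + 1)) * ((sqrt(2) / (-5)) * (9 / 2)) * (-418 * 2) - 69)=-5016 * sqrt(2) / 5 - 80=-1498.74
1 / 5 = 0.20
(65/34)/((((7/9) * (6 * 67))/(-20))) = -975/7973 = -0.12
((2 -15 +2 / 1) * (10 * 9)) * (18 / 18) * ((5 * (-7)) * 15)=519750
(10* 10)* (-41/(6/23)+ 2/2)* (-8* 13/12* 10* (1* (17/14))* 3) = 103538500/21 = 4930404.76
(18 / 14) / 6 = 3 / 14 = 0.21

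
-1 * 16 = -16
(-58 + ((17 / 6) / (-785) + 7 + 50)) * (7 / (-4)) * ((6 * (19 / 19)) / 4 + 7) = 562513 / 37680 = 14.93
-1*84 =-84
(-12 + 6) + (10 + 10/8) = 21/4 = 5.25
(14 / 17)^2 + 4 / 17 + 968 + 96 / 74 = 10374464 / 10693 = 970.21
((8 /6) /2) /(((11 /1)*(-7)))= -2 /231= -0.01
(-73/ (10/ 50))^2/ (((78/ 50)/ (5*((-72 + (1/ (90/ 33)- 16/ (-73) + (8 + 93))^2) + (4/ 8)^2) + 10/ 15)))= 3071922189625/ 702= 4375957535.08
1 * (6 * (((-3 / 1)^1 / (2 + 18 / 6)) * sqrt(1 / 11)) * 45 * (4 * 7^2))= -31752 * sqrt(11) / 11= -9573.59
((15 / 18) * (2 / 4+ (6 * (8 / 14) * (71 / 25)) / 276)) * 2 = 4309 / 4830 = 0.89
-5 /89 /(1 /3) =-15 /89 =-0.17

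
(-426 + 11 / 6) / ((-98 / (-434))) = -78895 / 42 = -1878.45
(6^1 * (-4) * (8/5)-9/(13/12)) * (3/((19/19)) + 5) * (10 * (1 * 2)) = -97152/13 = -7473.23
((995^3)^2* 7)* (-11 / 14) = -10674097602918921875 / 2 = -5337048801459460937.50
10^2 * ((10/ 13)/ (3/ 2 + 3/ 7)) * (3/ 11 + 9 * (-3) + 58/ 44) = -301000/ 297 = -1013.47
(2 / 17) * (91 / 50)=91 / 425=0.21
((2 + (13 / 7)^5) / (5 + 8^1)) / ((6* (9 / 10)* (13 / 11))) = 7423295 / 25563447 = 0.29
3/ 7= 0.43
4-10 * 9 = -86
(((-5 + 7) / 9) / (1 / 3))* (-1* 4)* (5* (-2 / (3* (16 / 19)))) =95 / 9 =10.56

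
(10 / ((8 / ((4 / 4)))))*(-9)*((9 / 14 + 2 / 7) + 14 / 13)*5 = -82125 / 728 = -112.81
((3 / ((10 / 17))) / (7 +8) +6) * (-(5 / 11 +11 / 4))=-44697 / 2200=-20.32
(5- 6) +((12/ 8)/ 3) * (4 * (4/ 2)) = 3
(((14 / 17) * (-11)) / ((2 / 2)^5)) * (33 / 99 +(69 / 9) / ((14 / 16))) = -4202 / 51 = -82.39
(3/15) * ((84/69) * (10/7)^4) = 8000/7889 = 1.01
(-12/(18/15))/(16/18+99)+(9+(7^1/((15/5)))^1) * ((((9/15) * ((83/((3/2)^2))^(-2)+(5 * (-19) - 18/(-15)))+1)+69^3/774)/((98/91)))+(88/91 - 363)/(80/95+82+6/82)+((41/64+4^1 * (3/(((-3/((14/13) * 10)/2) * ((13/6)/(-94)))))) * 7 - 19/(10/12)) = 418973756410833911886487/13953536167637601600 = 30026.35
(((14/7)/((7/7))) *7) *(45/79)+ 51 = 58.97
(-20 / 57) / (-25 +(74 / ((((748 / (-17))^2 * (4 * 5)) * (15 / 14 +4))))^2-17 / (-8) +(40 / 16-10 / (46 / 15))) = 217282747264000 / 14636649930403209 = 0.01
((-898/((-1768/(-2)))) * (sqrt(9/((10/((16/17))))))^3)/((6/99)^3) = -3557.51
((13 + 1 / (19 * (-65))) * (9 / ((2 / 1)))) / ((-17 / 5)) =-72243 / 4199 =-17.20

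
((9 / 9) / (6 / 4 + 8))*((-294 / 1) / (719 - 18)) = -588 / 13319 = -0.04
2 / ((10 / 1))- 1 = -4 / 5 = -0.80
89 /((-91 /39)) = -267 /7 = -38.14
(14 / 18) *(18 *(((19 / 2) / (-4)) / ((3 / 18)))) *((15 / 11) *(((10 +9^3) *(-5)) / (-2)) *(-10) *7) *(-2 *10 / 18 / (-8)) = 430005625 / 88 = 4886427.56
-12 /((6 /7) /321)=-4494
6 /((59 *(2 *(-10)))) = -3 /590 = -0.01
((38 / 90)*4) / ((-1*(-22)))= 38 / 495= 0.08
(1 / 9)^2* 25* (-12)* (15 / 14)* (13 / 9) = -3250 / 567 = -5.73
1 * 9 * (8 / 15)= 24 / 5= 4.80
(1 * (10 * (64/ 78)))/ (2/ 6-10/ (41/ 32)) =-13120/ 11947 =-1.10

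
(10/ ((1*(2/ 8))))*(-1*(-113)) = 4520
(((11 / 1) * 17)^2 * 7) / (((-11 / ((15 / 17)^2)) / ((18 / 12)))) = -51975 / 2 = -25987.50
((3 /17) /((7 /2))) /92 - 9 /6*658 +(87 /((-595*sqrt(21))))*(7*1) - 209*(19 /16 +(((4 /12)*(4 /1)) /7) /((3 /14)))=-560041987 /394128 - 29*sqrt(21) /595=-1421.19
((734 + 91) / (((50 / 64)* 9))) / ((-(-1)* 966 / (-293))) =-35.59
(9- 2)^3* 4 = 1372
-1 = -1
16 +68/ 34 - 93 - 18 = -93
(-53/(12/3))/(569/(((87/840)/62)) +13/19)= -29203/750717348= -0.00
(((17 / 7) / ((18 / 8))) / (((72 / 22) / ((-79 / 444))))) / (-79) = 187 / 251748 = 0.00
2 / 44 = 1 / 22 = 0.05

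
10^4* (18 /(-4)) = -45000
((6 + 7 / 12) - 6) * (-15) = -35 / 4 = -8.75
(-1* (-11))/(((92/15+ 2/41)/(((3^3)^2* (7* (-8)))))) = -138087180/1901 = -72639.23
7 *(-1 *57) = -399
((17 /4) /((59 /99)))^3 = 4767078987 /13144256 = 362.67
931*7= 6517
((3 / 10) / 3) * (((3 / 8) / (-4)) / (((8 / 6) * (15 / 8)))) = -3 / 800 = -0.00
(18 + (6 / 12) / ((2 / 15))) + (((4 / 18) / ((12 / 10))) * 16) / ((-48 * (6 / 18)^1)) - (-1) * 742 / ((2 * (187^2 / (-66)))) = 7163483 / 343332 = 20.86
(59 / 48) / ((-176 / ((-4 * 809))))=47731 / 2112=22.60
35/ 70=1/ 2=0.50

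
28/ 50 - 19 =-461/ 25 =-18.44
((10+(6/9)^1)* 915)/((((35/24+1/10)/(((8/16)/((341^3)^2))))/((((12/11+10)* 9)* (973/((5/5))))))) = 625628102400/3234153031023196337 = 0.00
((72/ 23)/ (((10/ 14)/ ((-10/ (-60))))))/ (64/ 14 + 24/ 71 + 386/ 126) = 375732/ 4101245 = 0.09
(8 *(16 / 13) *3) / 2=14.77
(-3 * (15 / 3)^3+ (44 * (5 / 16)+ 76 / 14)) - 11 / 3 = -30197 / 84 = -359.49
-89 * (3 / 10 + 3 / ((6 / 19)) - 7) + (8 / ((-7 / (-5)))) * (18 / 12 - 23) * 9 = -47422 / 35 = -1354.91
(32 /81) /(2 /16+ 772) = 0.00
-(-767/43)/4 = 767/172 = 4.46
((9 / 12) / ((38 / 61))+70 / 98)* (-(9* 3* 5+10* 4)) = -51025 / 152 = -335.69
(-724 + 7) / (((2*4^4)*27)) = -239 / 4608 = -0.05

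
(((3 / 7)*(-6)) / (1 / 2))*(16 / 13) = -576 / 91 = -6.33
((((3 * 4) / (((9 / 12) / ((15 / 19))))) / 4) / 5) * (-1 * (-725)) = 8700 / 19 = 457.89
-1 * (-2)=2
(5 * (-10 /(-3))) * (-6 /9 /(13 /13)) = -100 /9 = -11.11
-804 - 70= -874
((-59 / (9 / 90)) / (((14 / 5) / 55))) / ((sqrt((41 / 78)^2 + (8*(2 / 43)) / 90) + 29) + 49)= -752461515000 / 5064099229 + 575250*sqrt(78866945) / 5064099229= -147.58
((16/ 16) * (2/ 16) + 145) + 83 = 1825/ 8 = 228.12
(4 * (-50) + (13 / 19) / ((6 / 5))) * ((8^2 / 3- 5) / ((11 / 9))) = -1114015 / 418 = -2665.11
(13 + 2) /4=15 /4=3.75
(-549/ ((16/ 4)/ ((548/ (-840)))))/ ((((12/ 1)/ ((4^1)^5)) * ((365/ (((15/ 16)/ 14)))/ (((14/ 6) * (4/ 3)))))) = 33428/ 7665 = 4.36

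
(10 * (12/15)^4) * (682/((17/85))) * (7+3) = 698368/5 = 139673.60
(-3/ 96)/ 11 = -1/ 352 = -0.00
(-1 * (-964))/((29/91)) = 87724/29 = 3024.97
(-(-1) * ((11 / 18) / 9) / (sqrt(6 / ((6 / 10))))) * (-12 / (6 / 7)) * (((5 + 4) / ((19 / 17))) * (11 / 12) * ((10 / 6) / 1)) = -14399 * sqrt(10) / 12312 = -3.70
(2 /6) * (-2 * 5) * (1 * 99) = -330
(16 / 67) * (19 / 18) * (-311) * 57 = -898168 / 201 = -4468.50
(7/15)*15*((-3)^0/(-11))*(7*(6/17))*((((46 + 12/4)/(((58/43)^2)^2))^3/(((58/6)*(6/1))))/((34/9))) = -6219701628651632637874652427/267211068854234286971543552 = -23.28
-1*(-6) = 6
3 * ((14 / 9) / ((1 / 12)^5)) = 1161216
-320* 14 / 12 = -1120 / 3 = -373.33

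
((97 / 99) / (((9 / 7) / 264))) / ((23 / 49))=266168 / 621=428.61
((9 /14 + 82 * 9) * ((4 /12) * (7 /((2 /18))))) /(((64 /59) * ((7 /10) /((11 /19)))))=100669635 /8512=11826.79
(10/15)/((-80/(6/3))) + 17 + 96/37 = 43463/2220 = 19.58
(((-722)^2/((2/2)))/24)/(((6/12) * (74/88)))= 5734124/111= 51658.77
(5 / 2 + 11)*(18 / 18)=27 / 2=13.50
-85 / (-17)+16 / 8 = 7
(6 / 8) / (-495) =-1 / 660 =-0.00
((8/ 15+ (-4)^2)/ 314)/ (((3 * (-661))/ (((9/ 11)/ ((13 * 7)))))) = -124/ 519403885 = -0.00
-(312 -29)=-283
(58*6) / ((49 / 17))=5916 / 49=120.73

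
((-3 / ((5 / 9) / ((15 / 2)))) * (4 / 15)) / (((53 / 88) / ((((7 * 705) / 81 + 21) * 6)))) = -2335872 / 265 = -8814.61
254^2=64516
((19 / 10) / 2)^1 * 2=19 / 10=1.90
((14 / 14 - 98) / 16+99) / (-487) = -1487 / 7792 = -0.19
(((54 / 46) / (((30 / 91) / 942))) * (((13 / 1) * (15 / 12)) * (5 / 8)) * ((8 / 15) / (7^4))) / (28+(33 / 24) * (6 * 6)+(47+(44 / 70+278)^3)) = 29849625 / 85324038854986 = 0.00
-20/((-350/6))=12/35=0.34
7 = 7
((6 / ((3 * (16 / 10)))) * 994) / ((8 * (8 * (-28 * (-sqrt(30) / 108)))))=639 * sqrt(30) / 256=13.67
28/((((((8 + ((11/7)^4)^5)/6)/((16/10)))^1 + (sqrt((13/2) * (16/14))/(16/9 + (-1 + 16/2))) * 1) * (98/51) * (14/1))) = 344714565749530929788747736146090907092080/291151504600752825996825004035991838662483827 - 12763607901146420371555634590940672512 * sqrt(91)/291151504600752825996825004035991838662483827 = 0.00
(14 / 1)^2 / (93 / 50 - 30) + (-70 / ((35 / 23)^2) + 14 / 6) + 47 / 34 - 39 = -17336027 / 239190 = -72.48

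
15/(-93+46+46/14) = -35/102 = -0.34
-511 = -511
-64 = -64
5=5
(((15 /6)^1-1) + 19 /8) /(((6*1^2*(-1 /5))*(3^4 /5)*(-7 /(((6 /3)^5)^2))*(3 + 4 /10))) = 248000 /28917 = 8.58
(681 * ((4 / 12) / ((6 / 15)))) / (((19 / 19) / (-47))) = -26672.50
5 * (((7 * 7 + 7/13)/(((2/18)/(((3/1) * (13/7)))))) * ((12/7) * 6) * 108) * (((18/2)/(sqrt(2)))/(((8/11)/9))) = 5378182920 * sqrt(2)/7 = 1086557032.34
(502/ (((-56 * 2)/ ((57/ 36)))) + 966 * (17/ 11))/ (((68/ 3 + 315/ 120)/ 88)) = 5169.75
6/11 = 0.55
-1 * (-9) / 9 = 1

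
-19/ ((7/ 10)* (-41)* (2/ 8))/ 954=380/ 136899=0.00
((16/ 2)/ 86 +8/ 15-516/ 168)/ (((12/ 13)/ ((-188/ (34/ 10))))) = 13490269/ 92106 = 146.46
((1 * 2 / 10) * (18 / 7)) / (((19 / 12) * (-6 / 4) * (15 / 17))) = -816 / 3325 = -0.25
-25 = -25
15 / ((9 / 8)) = 40 / 3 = 13.33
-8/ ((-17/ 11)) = 88/ 17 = 5.18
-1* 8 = -8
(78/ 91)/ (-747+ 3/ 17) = -17/ 14812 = -0.00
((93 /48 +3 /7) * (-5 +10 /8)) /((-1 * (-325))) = -159 /5824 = -0.03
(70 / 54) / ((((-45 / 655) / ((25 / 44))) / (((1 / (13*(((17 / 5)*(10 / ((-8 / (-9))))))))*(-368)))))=42182000 / 5316597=7.93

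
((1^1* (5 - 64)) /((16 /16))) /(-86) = 59 /86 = 0.69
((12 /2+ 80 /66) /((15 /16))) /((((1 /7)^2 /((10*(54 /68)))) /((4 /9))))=43904 /33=1330.42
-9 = -9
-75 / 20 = -3.75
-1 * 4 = -4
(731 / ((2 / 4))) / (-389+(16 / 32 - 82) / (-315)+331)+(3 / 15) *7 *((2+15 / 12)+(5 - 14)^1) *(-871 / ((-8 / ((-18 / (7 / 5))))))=6543927009 / 582032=11243.24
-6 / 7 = -0.86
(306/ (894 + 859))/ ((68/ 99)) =891/ 3506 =0.25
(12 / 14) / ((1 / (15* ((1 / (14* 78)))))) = 15 / 1274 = 0.01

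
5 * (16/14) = 40/7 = 5.71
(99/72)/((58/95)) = 2.25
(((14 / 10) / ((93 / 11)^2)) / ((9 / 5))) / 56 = 121 / 622728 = 0.00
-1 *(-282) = 282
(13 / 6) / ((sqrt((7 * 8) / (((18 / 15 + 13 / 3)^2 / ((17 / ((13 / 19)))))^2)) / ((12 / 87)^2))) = 2328482 * sqrt(14) / 1283513175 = 0.01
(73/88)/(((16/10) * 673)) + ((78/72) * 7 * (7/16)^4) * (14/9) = 11342605151/26198802432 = 0.43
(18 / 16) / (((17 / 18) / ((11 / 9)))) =99 / 68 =1.46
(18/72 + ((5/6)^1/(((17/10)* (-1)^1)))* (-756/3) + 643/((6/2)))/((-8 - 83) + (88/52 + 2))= -179335/46308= -3.87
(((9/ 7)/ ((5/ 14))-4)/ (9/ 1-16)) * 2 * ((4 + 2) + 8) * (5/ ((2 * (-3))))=-4/ 3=-1.33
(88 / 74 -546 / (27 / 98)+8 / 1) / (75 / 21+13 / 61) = -35060543 / 67266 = -521.22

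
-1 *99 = -99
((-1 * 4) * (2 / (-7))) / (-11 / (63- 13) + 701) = 400 / 245273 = 0.00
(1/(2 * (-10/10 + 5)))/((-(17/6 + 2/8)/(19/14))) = -0.06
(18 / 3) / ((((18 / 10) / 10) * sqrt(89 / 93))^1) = 100 * sqrt(8277) / 267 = 34.07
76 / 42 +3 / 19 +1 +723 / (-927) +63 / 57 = 135322 / 41097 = 3.29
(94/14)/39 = 47/273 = 0.17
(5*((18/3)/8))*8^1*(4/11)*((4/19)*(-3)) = -1440/209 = -6.89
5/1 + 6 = 11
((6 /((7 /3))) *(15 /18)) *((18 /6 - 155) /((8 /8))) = -2280 /7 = -325.71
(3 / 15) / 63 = 1 / 315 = 0.00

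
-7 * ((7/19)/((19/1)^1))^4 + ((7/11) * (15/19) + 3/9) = 468388236605/560457580353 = 0.84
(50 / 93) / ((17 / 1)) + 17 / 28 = 28277 / 44268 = 0.64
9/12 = 3/4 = 0.75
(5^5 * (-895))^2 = 7822509765625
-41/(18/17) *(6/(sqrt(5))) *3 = -697 *sqrt(5)/5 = -311.71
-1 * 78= -78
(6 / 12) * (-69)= -69 / 2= -34.50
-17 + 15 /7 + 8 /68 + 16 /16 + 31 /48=-74791 /5712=-13.09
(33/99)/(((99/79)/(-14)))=-1106/297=-3.72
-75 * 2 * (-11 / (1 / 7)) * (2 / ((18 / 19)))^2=1389850 / 27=51475.93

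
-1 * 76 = -76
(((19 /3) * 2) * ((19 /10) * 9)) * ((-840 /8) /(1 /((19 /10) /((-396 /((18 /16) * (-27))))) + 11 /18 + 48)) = -23334318 /56915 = -409.99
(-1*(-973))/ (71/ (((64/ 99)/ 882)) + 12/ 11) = 0.01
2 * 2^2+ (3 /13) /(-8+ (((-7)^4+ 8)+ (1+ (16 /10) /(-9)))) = 11240663 /1405066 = 8.00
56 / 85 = 0.66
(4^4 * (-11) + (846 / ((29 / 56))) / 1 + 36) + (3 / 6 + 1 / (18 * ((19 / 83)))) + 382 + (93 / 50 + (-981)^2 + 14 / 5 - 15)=238425510997 / 247950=961587.06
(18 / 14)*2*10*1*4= 720 / 7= 102.86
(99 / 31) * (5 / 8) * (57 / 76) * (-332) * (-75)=9244125 / 248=37274.70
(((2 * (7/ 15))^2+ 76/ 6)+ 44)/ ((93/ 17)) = 220082/ 20925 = 10.52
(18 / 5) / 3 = 6 / 5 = 1.20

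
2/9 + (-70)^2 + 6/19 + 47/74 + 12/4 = 62057407/12654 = 4904.17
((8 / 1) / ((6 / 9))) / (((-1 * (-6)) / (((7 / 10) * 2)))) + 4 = 34 / 5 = 6.80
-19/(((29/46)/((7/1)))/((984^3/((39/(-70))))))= 136010223175680/377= 360769822747.16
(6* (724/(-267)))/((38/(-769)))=556756/1691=329.25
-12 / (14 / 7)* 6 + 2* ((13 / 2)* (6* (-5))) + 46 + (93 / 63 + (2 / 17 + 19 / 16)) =-2154673 / 5712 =-377.22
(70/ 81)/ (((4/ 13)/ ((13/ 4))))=9.13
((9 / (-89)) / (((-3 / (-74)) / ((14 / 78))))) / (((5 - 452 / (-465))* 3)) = -80290 / 3212989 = -0.02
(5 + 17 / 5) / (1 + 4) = 42 / 25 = 1.68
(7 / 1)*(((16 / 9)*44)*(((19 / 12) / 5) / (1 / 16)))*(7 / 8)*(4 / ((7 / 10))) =374528 / 27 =13871.41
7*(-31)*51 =-11067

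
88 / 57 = 1.54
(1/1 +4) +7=12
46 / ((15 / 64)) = 2944 / 15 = 196.27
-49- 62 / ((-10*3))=-704 / 15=-46.93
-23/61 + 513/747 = 1568/5063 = 0.31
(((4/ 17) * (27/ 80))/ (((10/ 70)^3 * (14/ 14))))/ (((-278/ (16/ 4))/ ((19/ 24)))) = -58653/ 189040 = -0.31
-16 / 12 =-4 / 3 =-1.33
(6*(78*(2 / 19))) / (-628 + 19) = -312 / 3857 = -0.08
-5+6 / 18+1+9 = 5.33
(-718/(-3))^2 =515524/9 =57280.44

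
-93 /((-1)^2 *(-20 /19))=88.35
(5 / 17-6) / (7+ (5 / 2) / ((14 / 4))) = -679 / 918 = -0.74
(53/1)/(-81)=-53/81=-0.65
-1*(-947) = 947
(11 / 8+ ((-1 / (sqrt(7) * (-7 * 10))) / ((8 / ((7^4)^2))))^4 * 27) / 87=253461969116489422572523 / 3563520000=71126854659575.20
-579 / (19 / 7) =-213.32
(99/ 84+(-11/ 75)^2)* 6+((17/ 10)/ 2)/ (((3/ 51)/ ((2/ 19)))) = 2174936/ 249375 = 8.72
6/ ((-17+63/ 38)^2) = 8664/ 339889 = 0.03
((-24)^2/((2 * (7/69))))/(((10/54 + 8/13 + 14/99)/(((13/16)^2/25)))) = 405208089/5091800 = 79.58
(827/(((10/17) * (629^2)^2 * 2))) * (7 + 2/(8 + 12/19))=490411/15100714908520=0.00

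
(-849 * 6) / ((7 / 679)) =-494118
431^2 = 185761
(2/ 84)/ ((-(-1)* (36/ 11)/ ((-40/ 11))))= -5/ 189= -0.03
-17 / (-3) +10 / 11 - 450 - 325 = -25358 / 33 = -768.42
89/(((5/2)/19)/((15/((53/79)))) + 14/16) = 3206136/31733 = 101.03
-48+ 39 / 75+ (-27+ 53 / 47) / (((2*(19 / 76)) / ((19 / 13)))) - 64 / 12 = -5885771 / 45825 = -128.44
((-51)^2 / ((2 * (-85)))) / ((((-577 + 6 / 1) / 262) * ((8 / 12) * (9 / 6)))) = 20043 / 2855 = 7.02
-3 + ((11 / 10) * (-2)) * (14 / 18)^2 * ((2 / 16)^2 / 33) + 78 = 5831951 / 77760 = 75.00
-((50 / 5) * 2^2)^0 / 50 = -1 / 50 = -0.02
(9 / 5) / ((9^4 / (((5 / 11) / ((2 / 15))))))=5 / 5346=0.00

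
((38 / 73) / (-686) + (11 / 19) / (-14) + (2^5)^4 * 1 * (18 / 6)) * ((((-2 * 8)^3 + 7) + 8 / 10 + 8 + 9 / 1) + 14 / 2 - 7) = -4351972530914458 / 339815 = -12806887662.15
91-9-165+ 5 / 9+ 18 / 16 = -5855 / 72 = -81.32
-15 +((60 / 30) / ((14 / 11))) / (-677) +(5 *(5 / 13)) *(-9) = -1990523 / 61607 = -32.31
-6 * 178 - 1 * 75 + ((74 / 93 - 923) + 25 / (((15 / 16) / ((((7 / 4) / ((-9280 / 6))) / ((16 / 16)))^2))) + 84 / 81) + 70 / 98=-52057585883047 / 25228385280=-2063.45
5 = 5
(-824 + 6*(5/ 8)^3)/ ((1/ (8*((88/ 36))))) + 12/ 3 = -2315683/ 144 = -16081.13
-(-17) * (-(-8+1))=119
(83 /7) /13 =83 /91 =0.91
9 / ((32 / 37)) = 333 / 32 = 10.41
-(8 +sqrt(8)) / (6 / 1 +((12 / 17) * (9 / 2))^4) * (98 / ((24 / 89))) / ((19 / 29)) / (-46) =10562817349 * sqrt(2) / 47217930408 +10562817349 / 11804482602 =1.21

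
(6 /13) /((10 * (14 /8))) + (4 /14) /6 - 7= -9454 /1365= -6.93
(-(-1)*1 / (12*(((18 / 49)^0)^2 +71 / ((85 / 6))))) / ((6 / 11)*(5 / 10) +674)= 935 / 45481044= 0.00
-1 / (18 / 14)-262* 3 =-7081 / 9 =-786.78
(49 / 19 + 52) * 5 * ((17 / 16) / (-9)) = -88145 / 2736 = -32.22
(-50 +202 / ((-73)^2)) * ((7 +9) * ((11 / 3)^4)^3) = -4720823698.66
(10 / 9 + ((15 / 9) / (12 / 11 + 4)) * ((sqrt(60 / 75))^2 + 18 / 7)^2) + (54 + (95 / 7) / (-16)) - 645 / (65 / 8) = -68705983 / 3210480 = -21.40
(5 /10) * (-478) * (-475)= 113525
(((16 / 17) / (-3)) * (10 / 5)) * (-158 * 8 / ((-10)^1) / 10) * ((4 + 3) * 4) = -283136 / 1275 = -222.07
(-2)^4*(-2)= -32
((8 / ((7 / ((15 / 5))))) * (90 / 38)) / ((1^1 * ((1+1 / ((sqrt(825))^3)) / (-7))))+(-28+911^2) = 556875 * sqrt(33) / 1333599607+1106669174042676 / 1333599607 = 829836.16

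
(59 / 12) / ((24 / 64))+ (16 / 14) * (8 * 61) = 35962 / 63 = 570.83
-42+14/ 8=-161/ 4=-40.25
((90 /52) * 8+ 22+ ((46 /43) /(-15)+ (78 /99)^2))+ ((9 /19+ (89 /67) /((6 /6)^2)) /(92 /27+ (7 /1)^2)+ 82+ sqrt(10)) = 121.59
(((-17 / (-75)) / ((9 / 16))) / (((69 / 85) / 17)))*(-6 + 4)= -157216 / 9315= -16.88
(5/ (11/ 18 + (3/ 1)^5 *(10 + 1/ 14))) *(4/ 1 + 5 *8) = 6930/ 77111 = 0.09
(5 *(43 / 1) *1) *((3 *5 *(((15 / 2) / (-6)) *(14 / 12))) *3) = -112875 / 8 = -14109.38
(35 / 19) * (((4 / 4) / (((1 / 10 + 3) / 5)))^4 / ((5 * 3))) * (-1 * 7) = -306250000 / 52640697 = -5.82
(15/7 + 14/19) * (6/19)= 0.91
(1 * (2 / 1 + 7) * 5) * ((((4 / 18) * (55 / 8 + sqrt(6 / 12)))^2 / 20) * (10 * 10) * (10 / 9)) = 6875 * sqrt(2) / 81 + 127375 / 216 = 709.73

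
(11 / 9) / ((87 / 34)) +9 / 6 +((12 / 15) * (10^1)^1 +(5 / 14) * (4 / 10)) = 110941 / 10962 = 10.12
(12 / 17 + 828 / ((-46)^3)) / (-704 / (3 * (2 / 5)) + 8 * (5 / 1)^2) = -37629 / 20863760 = -0.00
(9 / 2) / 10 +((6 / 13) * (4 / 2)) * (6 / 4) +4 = 1517 / 260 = 5.83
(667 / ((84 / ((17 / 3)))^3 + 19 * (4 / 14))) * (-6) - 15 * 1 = -910374516 / 56103875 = -16.23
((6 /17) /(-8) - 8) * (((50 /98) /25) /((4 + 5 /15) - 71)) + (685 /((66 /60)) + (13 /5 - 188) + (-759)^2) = 4226109964291 /7330400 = 576518.33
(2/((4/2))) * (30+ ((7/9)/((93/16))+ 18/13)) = 342952/10881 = 31.52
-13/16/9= -13/144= -0.09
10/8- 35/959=665/548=1.21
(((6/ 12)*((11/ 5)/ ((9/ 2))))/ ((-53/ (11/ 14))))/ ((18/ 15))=-121/ 40068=-0.00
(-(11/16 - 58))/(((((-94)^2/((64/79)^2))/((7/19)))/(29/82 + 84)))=1420807136/10739581451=0.13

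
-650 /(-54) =325 /27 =12.04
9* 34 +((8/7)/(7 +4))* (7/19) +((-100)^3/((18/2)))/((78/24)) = -828516446/24453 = -33882.00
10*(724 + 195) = 9190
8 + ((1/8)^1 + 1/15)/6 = 5783/720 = 8.03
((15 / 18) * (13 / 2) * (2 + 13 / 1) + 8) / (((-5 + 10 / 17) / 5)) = -2023 / 20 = -101.15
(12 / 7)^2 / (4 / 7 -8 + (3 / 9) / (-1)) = -432 / 1141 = -0.38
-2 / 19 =-0.11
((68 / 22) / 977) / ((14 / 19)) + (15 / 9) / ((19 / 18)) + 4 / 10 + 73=535886852 / 7146755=74.98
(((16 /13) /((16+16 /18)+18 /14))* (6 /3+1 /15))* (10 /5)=20832 /74425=0.28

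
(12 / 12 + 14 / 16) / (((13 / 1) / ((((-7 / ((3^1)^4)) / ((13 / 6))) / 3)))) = -35 / 18252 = -0.00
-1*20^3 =-8000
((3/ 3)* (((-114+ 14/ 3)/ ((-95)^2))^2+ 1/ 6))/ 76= 244567043/ 111424455000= 0.00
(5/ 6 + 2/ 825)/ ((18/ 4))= 1379/ 7425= 0.19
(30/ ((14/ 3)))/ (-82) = -45/ 574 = -0.08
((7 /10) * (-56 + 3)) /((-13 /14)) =39.95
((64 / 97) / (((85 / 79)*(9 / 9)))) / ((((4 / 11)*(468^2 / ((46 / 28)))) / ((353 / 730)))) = 7055411 / 1153488527100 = 0.00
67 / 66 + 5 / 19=1603 / 1254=1.28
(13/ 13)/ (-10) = -1/ 10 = -0.10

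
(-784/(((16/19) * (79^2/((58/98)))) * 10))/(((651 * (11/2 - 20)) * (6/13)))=247/121886730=0.00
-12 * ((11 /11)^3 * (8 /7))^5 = -393216 /16807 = -23.40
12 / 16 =3 / 4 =0.75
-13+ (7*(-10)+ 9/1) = -74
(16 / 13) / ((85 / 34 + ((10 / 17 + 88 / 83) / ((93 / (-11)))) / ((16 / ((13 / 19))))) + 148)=319134336 / 39021983507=0.01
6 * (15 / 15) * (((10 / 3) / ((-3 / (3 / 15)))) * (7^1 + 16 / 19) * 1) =-10.46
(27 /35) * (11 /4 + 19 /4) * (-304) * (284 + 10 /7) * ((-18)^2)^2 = -2582344094976 /49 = -52700899897.47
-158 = -158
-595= -595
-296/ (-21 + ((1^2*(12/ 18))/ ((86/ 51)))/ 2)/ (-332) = -0.04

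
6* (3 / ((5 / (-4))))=-72 / 5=-14.40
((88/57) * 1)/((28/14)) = 44/57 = 0.77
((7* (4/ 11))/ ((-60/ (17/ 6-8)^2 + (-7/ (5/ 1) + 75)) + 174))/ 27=67270/ 175069323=0.00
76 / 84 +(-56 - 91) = -146.10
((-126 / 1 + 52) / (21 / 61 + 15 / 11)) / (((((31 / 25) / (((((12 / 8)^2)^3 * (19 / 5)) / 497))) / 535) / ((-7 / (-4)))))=-2849.14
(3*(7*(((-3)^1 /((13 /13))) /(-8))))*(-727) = -45801 /8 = -5725.12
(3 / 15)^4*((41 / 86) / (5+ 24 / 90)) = 123 / 849250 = 0.00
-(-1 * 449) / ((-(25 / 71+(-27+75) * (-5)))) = 31879 / 17015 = 1.87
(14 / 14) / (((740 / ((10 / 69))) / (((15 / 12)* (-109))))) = -545 / 20424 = -0.03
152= 152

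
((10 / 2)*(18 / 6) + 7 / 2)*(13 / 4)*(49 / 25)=23569 / 200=117.84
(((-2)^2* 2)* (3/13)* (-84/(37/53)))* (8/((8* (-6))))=17808/481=37.02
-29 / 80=-0.36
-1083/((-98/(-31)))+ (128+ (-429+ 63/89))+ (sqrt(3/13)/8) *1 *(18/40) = -5607145/8722+ 9 *sqrt(39)/2080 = -642.85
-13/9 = -1.44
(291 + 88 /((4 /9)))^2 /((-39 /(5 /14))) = -398535 /182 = -2189.75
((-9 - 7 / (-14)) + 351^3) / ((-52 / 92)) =-1989202955 / 26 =-76507805.96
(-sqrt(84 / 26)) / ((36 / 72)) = -2*sqrt(546) / 13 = -3.59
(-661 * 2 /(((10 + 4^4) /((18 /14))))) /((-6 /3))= 5949 /1862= 3.19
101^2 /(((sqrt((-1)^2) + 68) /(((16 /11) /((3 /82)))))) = 5877.78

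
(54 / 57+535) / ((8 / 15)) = 152745 / 152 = 1004.90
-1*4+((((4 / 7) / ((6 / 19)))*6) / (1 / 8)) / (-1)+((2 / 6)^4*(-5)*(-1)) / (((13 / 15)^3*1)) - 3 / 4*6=-8790235 / 92274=-95.26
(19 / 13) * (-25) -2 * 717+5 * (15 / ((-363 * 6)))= -1470.57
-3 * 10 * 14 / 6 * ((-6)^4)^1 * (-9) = 816480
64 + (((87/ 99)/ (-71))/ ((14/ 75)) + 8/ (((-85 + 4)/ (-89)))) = 64408139/ 885654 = 72.72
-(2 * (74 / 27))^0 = -1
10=10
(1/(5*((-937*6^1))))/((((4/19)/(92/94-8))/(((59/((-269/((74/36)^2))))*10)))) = -84405695/7676526168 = -0.01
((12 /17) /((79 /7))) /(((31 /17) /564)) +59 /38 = 1944779 /93062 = 20.90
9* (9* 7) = 567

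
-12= -12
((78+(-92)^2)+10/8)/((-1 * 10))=-34173/40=-854.32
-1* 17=-17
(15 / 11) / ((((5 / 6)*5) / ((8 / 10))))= 72 / 275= 0.26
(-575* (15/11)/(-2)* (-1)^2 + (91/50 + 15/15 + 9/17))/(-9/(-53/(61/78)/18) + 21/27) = 11462368671/91845050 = 124.80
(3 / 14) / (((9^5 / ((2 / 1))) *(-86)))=-1 / 11849166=-0.00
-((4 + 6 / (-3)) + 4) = -6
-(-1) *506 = 506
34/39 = 0.87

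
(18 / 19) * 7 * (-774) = -5132.84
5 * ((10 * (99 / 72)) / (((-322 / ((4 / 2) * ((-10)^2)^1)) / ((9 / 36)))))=-6875 / 644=-10.68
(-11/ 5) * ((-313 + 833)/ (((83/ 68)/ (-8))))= 622336/ 83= 7498.02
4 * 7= 28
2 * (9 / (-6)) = -3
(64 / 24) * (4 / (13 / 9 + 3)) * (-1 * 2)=-24 / 5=-4.80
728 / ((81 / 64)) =46592 / 81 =575.21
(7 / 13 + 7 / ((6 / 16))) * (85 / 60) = 12733 / 468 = 27.21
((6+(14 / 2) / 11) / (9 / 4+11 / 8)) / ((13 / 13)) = 584 / 319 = 1.83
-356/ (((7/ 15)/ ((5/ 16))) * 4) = -6675/ 112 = -59.60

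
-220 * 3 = -660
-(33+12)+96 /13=-489 /13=-37.62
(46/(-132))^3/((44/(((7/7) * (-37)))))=450179/12649824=0.04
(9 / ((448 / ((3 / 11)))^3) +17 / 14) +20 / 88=172521947379 / 119677386752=1.44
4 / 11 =0.36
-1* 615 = -615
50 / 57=0.88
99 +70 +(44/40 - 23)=1471/10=147.10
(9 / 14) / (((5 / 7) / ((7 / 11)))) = 63 / 110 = 0.57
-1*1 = -1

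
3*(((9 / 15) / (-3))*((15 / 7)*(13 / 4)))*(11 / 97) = -1287 / 2716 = -0.47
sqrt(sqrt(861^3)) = 861^(3/4) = 158.95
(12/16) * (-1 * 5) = -15/4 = -3.75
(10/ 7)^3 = 1000/ 343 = 2.92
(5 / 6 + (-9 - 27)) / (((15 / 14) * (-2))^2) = -10339 / 1350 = -7.66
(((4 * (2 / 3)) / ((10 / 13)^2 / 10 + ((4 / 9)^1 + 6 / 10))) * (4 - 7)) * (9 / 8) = -68445 / 8393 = -8.16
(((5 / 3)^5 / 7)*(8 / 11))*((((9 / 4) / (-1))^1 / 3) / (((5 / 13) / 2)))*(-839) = 4371.89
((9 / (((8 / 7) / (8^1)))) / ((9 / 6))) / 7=6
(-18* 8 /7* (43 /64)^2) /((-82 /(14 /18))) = 1849 /20992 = 0.09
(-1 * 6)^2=36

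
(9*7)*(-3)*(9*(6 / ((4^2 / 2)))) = -5103 / 4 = -1275.75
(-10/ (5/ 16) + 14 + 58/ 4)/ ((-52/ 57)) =399/ 104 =3.84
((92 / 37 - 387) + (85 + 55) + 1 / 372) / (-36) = 3365447 / 495504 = 6.79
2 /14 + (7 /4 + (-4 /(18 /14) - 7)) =-2071 /252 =-8.22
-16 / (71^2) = -16 / 5041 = -0.00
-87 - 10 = -97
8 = 8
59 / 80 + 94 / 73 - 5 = -17373 / 5840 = -2.97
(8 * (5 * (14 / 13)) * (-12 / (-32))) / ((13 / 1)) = 210 / 169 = 1.24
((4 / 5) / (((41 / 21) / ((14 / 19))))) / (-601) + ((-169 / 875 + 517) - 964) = -183195839426 / 409656625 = -447.19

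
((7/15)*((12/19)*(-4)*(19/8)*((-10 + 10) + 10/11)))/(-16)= 7/44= 0.16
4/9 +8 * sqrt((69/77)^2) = 5276/693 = 7.61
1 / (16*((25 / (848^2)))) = 44944 / 25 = 1797.76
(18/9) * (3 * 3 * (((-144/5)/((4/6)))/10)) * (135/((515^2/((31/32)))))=-0.04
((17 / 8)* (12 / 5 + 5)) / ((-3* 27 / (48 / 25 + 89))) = -1429717 / 81000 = -17.65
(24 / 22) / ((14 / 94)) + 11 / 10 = 8.42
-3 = -3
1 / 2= 0.50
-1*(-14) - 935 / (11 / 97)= -8231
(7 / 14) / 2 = 1 / 4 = 0.25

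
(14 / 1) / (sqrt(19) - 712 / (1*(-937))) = -9340016 / 16174467 +12291566*sqrt(19) / 16174467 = 2.74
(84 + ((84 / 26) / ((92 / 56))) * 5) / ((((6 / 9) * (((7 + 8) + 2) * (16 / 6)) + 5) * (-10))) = -126252 / 473915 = -0.27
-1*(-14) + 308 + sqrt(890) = sqrt(890) + 322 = 351.83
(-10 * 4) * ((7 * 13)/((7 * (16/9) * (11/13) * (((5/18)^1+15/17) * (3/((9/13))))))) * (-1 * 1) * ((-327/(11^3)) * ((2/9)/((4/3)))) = -5853627/2079022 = -2.82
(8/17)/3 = 0.16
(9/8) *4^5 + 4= 1156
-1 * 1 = -1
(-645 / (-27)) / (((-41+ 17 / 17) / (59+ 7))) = -473 / 12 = -39.42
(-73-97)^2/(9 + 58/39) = 2755.75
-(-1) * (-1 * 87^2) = -7569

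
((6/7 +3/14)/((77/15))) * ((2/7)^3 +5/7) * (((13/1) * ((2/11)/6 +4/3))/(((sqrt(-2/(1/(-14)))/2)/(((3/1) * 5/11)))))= 15136875 * sqrt(7)/28471058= 1.41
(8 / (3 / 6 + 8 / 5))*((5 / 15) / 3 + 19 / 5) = 14.90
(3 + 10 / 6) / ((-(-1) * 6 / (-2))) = -14 / 9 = -1.56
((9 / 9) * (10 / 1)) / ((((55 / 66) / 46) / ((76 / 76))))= 552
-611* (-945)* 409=236154555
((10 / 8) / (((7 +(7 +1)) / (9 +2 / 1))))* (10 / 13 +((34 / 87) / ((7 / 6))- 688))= -9969949 / 15834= -629.65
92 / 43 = 2.14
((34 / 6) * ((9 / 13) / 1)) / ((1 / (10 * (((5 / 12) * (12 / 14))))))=1275 / 91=14.01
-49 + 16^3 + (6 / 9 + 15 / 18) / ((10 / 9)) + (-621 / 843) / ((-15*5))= 113758911 / 28100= 4048.36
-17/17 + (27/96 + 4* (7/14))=1.28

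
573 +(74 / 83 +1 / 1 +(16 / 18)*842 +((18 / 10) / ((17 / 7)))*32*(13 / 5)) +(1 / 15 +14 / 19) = 8359212829 / 6032025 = 1385.81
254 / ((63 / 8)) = 2032 / 63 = 32.25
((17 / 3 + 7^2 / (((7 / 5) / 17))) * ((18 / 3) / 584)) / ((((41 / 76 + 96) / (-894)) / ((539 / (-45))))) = 499943276 / 730365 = 684.51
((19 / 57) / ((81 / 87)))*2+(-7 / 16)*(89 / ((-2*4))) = 57887 / 10368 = 5.58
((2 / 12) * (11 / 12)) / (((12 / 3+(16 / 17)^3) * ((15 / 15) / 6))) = 54043 / 284976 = 0.19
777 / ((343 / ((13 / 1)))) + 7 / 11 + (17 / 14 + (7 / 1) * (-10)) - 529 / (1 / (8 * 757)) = -3453548391 / 1078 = -3203662.70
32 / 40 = 4 / 5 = 0.80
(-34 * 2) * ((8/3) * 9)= -1632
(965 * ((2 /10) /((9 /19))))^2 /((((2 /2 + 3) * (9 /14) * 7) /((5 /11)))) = 67234445 /16038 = 4192.20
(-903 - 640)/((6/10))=-7715/3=-2571.67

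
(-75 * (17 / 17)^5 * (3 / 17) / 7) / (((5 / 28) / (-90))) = 16200 / 17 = 952.94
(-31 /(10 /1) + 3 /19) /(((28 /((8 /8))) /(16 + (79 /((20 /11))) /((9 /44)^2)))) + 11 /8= -235772909 /2154600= -109.43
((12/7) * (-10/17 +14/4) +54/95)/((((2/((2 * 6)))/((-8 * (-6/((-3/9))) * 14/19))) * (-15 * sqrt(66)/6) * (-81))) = -446976 * sqrt(66)/1687675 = -2.15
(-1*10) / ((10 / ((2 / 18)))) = -1 / 9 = -0.11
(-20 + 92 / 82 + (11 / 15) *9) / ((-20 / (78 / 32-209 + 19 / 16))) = -4135431 / 32800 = -126.08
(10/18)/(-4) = -0.14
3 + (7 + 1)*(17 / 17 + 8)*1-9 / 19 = 1416 / 19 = 74.53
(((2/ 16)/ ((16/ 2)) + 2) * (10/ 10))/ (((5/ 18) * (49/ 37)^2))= 4.14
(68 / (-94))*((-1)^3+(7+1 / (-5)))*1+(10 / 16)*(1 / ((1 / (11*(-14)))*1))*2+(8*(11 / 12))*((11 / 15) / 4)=-195.35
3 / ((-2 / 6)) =-9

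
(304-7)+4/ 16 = 1189/ 4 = 297.25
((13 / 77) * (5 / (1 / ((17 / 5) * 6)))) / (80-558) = -663 / 18403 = -0.04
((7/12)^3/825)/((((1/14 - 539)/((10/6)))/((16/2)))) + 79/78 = 5310818837/5243624100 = 1.01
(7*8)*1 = 56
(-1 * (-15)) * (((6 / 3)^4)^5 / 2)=7864320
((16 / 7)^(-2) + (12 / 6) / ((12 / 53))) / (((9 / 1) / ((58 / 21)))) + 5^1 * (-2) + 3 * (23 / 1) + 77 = 10071335 / 72576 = 138.77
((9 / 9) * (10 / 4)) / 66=5 / 132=0.04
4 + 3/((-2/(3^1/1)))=-1/2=-0.50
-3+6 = 3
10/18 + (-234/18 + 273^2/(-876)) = -256291/2628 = -97.52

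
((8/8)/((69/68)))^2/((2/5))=11560/4761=2.43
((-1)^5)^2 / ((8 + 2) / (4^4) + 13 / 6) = 384 / 847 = 0.45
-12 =-12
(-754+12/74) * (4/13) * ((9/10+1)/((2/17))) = -9009116/2405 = -3745.99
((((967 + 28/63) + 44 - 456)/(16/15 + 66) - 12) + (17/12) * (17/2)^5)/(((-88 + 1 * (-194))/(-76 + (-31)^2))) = -3581441323585/18156288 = -197256.25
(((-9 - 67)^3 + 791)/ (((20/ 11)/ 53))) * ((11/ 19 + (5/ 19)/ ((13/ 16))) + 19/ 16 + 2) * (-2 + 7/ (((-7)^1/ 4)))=2477724531645/ 7904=313477293.98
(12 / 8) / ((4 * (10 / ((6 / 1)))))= 9 / 40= 0.22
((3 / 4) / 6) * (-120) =-15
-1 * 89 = -89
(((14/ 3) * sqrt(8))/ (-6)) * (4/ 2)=-28 * sqrt(2)/ 9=-4.40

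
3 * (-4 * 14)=-168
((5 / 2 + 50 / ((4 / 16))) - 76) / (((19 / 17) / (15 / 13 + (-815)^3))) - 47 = -15134066042539 / 247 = -61271522439.43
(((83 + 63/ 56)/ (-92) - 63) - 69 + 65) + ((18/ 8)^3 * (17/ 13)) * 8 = 490351/ 9568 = 51.25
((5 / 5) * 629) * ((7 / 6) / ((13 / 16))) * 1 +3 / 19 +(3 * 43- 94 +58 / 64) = 22271345 / 23712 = 939.24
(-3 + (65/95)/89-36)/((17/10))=-659360/28747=-22.94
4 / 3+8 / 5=44 / 15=2.93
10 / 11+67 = 747 / 11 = 67.91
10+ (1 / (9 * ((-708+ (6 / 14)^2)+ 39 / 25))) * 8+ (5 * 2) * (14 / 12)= 42174295 / 1946619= 21.67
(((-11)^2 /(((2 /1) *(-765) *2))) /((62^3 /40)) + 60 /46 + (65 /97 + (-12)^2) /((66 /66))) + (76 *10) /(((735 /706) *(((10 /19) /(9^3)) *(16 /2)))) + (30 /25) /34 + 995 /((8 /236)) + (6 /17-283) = 310145675978945347 /1993114065348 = 155608.59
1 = 1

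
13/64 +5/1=333/64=5.20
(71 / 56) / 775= 71 / 43400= 0.00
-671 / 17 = -39.47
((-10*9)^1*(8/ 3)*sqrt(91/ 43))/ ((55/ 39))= -1872*sqrt(3913)/ 473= -247.57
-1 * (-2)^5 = 32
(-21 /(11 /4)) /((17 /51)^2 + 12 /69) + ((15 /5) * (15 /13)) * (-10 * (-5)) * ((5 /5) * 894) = 1305237456 /8437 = 154703.98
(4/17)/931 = 4/15827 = 0.00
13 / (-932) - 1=-945 / 932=-1.01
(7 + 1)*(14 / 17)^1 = 112 / 17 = 6.59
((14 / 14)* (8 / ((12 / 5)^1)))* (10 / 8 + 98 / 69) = 8.90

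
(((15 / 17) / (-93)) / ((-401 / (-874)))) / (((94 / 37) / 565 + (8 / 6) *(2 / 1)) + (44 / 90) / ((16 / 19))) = -6577549200 / 1034309781739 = -0.01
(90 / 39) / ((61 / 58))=1740 / 793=2.19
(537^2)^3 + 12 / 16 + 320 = 95919234805390919 / 4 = 23979808701347729.75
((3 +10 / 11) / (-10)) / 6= -43 / 660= -0.07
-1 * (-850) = 850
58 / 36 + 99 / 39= 971 / 234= 4.15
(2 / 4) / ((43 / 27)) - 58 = -4961 / 86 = -57.69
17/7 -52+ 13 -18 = -382/7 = -54.57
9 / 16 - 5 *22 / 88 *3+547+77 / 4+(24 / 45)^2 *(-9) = 224201 / 400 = 560.50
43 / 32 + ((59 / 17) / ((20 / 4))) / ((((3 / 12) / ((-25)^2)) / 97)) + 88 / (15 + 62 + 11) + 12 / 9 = 274710001 / 1632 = 168327.21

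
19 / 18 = 1.06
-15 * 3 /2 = -45 /2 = -22.50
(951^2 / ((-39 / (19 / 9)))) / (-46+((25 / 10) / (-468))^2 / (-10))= 85780626048 / 80600837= 1064.26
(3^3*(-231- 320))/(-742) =20.05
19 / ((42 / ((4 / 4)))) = 19 / 42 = 0.45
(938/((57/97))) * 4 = 363944/57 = 6384.98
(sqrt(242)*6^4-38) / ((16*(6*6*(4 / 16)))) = -19 / 72 + 99*sqrt(2) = 139.74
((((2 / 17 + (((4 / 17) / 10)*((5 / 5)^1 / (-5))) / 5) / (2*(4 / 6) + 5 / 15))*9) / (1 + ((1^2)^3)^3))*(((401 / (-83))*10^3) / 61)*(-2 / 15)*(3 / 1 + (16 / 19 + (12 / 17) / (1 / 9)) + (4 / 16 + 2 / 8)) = 24735104352 / 695023325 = 35.59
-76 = -76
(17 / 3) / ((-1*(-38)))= 17 / 114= 0.15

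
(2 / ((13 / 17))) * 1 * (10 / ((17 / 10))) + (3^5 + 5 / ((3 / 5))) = 10402 / 39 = 266.72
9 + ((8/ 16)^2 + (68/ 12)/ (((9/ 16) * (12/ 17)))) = 7621/ 324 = 23.52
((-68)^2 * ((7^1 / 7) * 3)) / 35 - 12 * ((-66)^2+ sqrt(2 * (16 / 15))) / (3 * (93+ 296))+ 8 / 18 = 43131772 / 122535 - 16 * sqrt(30) / 5835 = 351.98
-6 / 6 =-1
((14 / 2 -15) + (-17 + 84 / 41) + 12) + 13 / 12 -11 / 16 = -20773 / 1968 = -10.56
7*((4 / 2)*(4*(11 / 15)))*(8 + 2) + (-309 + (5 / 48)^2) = 234265 / 2304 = 101.68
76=76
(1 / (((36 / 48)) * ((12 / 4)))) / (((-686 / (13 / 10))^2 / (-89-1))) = -169 / 1176490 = -0.00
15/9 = 5/3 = 1.67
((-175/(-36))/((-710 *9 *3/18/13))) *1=-455/7668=-0.06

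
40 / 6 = 20 / 3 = 6.67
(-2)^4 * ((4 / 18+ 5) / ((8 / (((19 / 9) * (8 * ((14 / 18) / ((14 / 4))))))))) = 28576 / 729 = 39.20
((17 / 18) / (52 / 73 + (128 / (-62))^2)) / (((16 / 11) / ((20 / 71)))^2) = 721523605 / 101330391168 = 0.01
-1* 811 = -811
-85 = -85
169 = 169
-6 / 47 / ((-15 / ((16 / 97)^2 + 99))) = 1863494 / 2211115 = 0.84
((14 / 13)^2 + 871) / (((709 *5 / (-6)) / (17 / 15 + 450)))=-398968786 / 599105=-665.94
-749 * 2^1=-1498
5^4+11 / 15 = 9386 / 15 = 625.73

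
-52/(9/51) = -884/3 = -294.67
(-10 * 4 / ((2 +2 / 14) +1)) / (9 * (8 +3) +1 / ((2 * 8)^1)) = -448 / 3487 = -0.13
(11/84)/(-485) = -11/40740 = -0.00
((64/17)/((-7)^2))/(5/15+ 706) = 192/1765127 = 0.00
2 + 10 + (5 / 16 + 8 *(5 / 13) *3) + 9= 6353 / 208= 30.54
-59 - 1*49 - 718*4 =-2980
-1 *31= -31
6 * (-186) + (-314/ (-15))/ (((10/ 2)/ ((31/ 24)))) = -999533/ 900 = -1110.59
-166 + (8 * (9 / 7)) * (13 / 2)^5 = 3336989 / 28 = 119178.18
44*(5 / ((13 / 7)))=1540 / 13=118.46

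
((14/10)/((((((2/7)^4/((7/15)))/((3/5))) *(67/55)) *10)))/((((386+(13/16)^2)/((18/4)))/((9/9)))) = 0.06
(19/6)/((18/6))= 1.06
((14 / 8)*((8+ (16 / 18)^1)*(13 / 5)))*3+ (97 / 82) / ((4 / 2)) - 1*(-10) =64907 / 492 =131.92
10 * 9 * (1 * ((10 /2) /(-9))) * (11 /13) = -550 /13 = -42.31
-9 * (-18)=162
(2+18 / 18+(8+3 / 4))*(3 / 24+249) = 93671 / 32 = 2927.22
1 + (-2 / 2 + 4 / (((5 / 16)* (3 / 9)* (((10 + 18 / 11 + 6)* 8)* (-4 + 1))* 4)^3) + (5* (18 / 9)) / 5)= 3650690669 / 1825346000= 2.00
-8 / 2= -4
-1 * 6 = -6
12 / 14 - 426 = -2976 / 7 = -425.14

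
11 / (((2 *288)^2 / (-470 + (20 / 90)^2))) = -209363 / 13436928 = -0.02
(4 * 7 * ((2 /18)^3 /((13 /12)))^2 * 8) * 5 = 17920 /9979281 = 0.00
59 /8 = 7.38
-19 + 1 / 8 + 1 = -143 / 8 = -17.88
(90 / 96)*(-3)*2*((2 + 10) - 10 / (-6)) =-615 / 8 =-76.88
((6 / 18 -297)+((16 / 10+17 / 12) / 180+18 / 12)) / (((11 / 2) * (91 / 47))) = -149818093 / 5405400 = -27.72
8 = 8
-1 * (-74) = 74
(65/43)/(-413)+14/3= 248431/53277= 4.66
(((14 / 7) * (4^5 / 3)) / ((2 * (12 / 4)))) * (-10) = -10240 / 9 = -1137.78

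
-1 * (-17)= 17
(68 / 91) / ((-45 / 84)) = -272 / 195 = -1.39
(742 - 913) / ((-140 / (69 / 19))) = 621 / 140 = 4.44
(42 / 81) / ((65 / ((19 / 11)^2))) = 5054 / 212355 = 0.02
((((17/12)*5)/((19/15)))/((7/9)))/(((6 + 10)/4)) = 1.80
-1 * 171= -171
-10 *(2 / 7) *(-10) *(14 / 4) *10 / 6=500 / 3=166.67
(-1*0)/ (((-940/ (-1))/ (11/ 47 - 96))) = 0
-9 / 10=-0.90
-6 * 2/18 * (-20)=40/3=13.33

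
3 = 3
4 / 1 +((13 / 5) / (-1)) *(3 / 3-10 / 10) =4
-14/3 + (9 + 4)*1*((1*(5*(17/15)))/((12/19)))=4031/36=111.97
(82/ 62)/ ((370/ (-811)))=-33251/ 11470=-2.90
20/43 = 0.47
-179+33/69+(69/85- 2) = -351333/1955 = -179.71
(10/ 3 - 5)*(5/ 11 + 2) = -45/ 11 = -4.09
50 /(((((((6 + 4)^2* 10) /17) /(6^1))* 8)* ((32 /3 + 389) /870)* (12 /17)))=1.97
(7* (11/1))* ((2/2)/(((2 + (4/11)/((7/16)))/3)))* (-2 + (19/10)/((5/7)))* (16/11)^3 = 165.72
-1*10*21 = -210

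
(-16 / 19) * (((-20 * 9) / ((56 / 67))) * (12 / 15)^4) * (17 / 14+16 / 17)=16671744 / 104125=160.11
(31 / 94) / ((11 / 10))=155 / 517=0.30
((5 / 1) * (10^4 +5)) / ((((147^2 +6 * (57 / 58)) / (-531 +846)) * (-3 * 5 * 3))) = -3385025 / 208944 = -16.20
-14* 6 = -84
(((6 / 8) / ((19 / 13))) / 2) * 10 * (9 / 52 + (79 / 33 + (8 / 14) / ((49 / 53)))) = 9373535 / 1146992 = 8.17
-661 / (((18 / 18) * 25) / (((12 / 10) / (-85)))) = 3966 / 10625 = 0.37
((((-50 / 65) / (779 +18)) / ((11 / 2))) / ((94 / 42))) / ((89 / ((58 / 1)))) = -24360 / 476740693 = -0.00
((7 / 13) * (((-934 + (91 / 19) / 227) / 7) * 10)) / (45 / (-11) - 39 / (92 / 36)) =5095737515 / 137256912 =37.13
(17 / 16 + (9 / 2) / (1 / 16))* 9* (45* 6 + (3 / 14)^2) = 79552287 / 448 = 177572.07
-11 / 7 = -1.57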